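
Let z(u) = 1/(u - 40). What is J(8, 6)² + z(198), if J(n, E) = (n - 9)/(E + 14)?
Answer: 279/31600 ≈ 0.0088291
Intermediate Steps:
z(u) = 1/(-40 + u)
J(n, E) = (-9 + n)/(14 + E)
J(8, 6)² + z(198) = ((-9 + 8)/(14 + 6))² + 1/(-40 + 198) = (-1/20)² + 1/158 = 1/400 + 1/158 = 279/31600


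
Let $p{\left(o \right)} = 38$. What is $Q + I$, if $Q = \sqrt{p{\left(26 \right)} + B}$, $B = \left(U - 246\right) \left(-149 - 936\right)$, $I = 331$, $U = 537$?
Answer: $331 + i \sqrt{315697} \approx 331.0 + 561.87 i$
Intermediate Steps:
$B = -315735$ ($B = \left(537 - 246\right) \left(-149 - 936\right) = 291 \left(-1085\right) = -315735$)
$Q = i \sqrt{315697}$ ($Q = \sqrt{38 - 315735} = \sqrt{-315697} = i \sqrt{315697} \approx 561.87 i$)
$Q + I = i \sqrt{315697} + 331 = 331 + i \sqrt{315697}$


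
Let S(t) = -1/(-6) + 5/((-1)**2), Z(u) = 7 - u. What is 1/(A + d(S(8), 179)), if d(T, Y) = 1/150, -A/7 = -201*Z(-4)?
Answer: 150/2321551 ≈ 6.4612e-5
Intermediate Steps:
A = 15477 (A = -(-1407)*(7 - 1*(-4)) = -(-1407)*(7 + 4) = -(-1407)*11 = -7*(-2211) = 15477)
S(t) = 31/6 (S(t) = -1*(-1/6) + 5/1 = 1/6 + 5*1 = 1/6 + 5 = 31/6)
d(T, Y) = 1/150
1/(A + d(S(8), 179)) = 1/(15477 + 1/150) = 1/(2321551/150) = 150/2321551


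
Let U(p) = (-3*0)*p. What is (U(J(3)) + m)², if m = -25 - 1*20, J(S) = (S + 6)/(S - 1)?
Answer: 2025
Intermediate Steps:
J(S) = (6 + S)/(-1 + S)
U(p) = 0 (U(p) = 0*p = 0)
m = -45 (m = -25 - 20 = -45)
(U(J(3)) + m)² = (0 - 45)² = (-45)² = 2025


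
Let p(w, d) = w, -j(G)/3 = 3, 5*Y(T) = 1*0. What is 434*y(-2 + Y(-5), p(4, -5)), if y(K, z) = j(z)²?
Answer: 35154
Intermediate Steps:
Y(T) = 0 (Y(T) = (1*0)/5 = (⅕)*0 = 0)
j(G) = -9 (j(G) = -3*3 = -9)
y(K, z) = 81 (y(K, z) = (-9)² = 81)
434*y(-2 + Y(-5), p(4, -5)) = 434*81 = 35154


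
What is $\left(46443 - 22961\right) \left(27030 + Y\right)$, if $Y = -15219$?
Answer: $277345902$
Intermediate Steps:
$\left(46443 - 22961\right) \left(27030 + Y\right) = \left(46443 - 22961\right) \left(27030 - 15219\right) = 23482 \cdot 11811 = 277345902$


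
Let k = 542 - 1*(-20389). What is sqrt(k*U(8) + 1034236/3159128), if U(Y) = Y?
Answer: sqrt(2131568023957610)/112826 ≈ 409.20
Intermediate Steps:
k = 20931 (k = 542 + 20389 = 20931)
sqrt(k*U(8) + 1034236/3159128) = sqrt(20931*8 + 1034236/3159128) = sqrt(167448 + 1034236*(1/3159128)) = sqrt(167448 + 36937/112826) = sqrt(18892524985/112826) = sqrt(2131568023957610)/112826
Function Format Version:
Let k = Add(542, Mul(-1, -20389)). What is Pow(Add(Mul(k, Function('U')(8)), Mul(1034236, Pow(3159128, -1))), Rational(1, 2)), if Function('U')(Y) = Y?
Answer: Mul(Rational(1, 112826), Pow(2131568023957610, Rational(1, 2))) ≈ 409.20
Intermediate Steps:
k = 20931 (k = Add(542, 20389) = 20931)
Pow(Add(Mul(k, Function('U')(8)), Mul(1034236, Pow(3159128, -1))), Rational(1, 2)) = Pow(Add(Mul(20931, 8), Mul(1034236, Pow(3159128, -1))), Rational(1, 2)) = Pow(Add(167448, Mul(1034236, Rational(1, 3159128))), Rational(1, 2)) = Pow(Add(167448, Rational(36937, 112826)), Rational(1, 2)) = Pow(Rational(18892524985, 112826), Rational(1, 2)) = Mul(Rational(1, 112826), Pow(2131568023957610, Rational(1, 2)))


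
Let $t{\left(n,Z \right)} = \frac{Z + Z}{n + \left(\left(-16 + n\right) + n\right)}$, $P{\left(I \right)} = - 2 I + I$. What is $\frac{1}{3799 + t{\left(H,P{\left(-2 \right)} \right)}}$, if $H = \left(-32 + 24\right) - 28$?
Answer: $\frac{31}{117768} \approx 0.00026323$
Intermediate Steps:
$P{\left(I \right)} = - I$
$H = -36$ ($H = -8 - 28 = -36$)
$t{\left(n,Z \right)} = \frac{2 Z}{-16 + 3 n}$ ($t{\left(n,Z \right)} = \frac{2 Z}{n + \left(-16 + 2 n\right)} = \frac{2 Z}{-16 + 3 n}$)
$\frac{1}{3799 + t{\left(H,P{\left(-2 \right)} \right)}} = \frac{1}{3799 + \frac{2 \left(\left(-1\right) \left(-2\right)\right)}{-16 + 3 \left(-36\right)}} = \frac{1}{3799 + 2 \cdot 2 \frac{1}{-16 - 108}} = \frac{1}{3799 + 2 \cdot 2 \frac{1}{-124}} = \frac{1}{3799 + 2 \cdot 2 \left(- \frac{1}{124}\right)} = \frac{1}{3799 - \frac{1}{31}} = \frac{1}{\frac{117768}{31}} = \frac{31}{117768}$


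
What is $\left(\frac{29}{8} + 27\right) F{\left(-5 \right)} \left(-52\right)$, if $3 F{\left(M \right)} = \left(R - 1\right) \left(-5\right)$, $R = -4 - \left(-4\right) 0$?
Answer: $- \frac{79625}{6} \approx -13271.0$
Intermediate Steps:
$R = -4$ ($R = -4 - 0 = -4 + 0 = -4$)
$F{\left(M \right)} = \frac{25}{3}$ ($F{\left(M \right)} = \frac{\left(-4 - 1\right) \left(-5\right)}{3} = \frac{\left(-5\right) \left(-5\right)}{3} = \frac{1}{3} \cdot 25 = \frac{25}{3}$)
$\left(\frac{29}{8} + 27\right) F{\left(-5 \right)} \left(-52\right) = \left(\frac{29}{8} + 27\right) \frac{25}{3} \left(-52\right) = \frac{245}{8} \cdot \frac{25}{3} \left(-52\right) = \frac{6125}{24} \left(-52\right) = - \frac{79625}{6}$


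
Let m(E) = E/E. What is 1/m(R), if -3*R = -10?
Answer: 1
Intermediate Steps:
R = 10/3 (R = -⅓*(-10) = 10/3 ≈ 3.3333)
m(E) = 1
1/m(R) = 1/1 = 1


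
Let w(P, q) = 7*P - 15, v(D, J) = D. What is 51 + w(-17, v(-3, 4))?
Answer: -83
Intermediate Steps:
w(P, q) = -15 + 7*P
51 + w(-17, v(-3, 4)) = 51 + (-15 + 7*(-17)) = 51 + (-15 - 119) = 51 - 134 = -83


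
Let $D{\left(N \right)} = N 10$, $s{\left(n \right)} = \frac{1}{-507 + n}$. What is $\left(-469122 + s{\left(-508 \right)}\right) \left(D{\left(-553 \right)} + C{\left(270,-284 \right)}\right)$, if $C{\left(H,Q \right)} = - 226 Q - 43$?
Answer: $- \frac{3986877891963}{145} \approx -2.7496 \cdot 10^{10}$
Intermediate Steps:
$C{\left(H,Q \right)} = -43 - 226 Q$
$D{\left(N \right)} = 10 N$
$\left(-469122 + s{\left(-508 \right)}\right) \left(D{\left(-553 \right)} + C{\left(270,-284 \right)}\right) = \left(-469122 + \frac{1}{-507 - 508}\right) \left(10 \left(-553\right) - -64141\right) = \left(-469122 + \frac{1}{-1015}\right) \left(-5530 + \left(-43 + 64184\right)\right) = \left(-469122 - \frac{1}{1015}\right) \left(-5530 + 64141\right) = \left(- \frac{476158831}{1015}\right) 58611 = - \frac{3986877891963}{145}$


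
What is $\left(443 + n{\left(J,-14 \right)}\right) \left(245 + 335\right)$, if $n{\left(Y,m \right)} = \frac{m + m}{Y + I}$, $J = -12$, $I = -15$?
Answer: $\frac{6953620}{27} \approx 2.5754 \cdot 10^{5}$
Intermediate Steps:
$n{\left(Y,m \right)} = \frac{2 m}{-15 + Y}$ ($n{\left(Y,m \right)} = \frac{m + m}{Y - 15} = \frac{2 m}{-15 + Y}$)
$\left(443 + n{\left(J,-14 \right)}\right) \left(245 + 335\right) = \left(443 + 2 \left(-14\right) \frac{1}{-15 - 12}\right) \left(245 + 335\right) = \left(443 + 2 \left(-14\right) \frac{1}{-27}\right) 580 = \left(443 + 2 \left(-14\right) \left(- \frac{1}{27}\right)\right) 580 = \left(443 + \frac{28}{27}\right) 580 = \frac{11989}{27} \cdot 580 = \frac{6953620}{27}$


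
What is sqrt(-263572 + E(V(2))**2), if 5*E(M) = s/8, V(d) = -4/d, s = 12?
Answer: I*sqrt(26357191)/10 ≈ 513.39*I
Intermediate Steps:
E(M) = 3/10 (E(M) = (12/8)/5 = (12*(1/8))/5 = (1/5)*(3/2) = 3/10)
sqrt(-263572 + E(V(2))**2) = sqrt(-263572 + (3/10)**2) = sqrt(-263572 + 9/100) = sqrt(-26357191/100) = I*sqrt(26357191)/10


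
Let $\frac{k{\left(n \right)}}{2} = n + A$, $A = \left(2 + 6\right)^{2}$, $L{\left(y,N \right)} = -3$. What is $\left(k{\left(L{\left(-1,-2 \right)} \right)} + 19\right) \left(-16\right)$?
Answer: $-2256$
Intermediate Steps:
$A = 64$ ($A = 8^{2} = 64$)
$k{\left(n \right)} = 128 + 2 n$ ($k{\left(n \right)} = 2 \left(n + 64\right) = 2 \left(64 + n\right) = 128 + 2 n$)
$\left(k{\left(L{\left(-1,-2 \right)} \right)} + 19\right) \left(-16\right) = \left(\left(128 + 2 \left(-3\right)\right) + 19\right) \left(-16\right) = \left(\left(128 - 6\right) + 19\right) \left(-16\right) = \left(122 + 19\right) \left(-16\right) = 141 \left(-16\right) = -2256$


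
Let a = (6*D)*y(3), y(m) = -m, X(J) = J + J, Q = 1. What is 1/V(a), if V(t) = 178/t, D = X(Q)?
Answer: -18/89 ≈ -0.20225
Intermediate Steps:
X(J) = 2*J
D = 2 (D = 2*1 = 2)
a = -36 (a = (6*2)*(-1*3) = 12*(-3) = -36)
1/V(a) = 1/(178/(-36)) = 1/(178*(-1/36)) = 1/(-89/18) = -18/89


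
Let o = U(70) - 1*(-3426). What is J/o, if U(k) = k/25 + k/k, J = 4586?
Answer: 22930/17149 ≈ 1.3371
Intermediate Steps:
U(k) = 1 + k/25 (U(k) = k*(1/25) + 1 = k/25 + 1 = 1 + k/25)
o = 17149/5 (o = (1 + (1/25)*70) - 1*(-3426) = (1 + 14/5) + 3426 = 19/5 + 3426 = 17149/5 ≈ 3429.8)
J/o = 4586/(17149/5) = 4586*(5/17149) = 22930/17149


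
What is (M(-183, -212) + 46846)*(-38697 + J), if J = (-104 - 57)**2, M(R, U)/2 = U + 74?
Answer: -594978320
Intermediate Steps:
M(R, U) = 148 + 2*U (M(R, U) = 2*(U + 74) = 2*(74 + U) = 148 + 2*U)
J = 25921 (J = (-161)**2 = 25921)
(M(-183, -212) + 46846)*(-38697 + J) = ((148 + 2*(-212)) + 46846)*(-38697 + 25921) = ((148 - 424) + 46846)*(-12776) = (-276 + 46846)*(-12776) = 46570*(-12776) = -594978320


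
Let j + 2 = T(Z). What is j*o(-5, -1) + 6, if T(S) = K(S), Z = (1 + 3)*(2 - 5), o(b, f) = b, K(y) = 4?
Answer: -4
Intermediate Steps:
Z = -12 (Z = 4*(-3) = -12)
T(S) = 4
j = 2 (j = -2 + 4 = 2)
j*o(-5, -1) + 6 = 2*(-5) + 6 = -10 + 6 = -4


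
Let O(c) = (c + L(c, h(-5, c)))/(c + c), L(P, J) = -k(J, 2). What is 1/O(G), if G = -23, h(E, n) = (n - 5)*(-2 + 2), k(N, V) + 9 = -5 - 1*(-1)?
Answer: 23/5 ≈ 4.6000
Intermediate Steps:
k(N, V) = -13 (k(N, V) = -9 + (-5 - 1*(-1)) = -9 + (-5 + 1) = -9 - 4 = -13)
h(E, n) = 0 (h(E, n) = (-5 + n)*0 = 0)
L(P, J) = 13 (L(P, J) = -1*(-13) = 13)
O(c) = (13 + c)/(2*c) (O(c) = (c + 13)/(c + c) = (13 + c)/((2*c)) = (13 + c)*(1/(2*c)) = (13 + c)/(2*c))
1/O(G) = 1/((1/2)*(13 - 23)/(-23)) = 1/((1/2)*(-1/23)*(-10)) = 1/(5/23) = 23/5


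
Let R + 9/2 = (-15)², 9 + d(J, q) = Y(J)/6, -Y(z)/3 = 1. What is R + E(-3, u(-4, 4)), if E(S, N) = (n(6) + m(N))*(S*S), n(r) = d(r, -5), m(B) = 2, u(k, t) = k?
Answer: 153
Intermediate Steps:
Y(z) = -3 (Y(z) = -3*1 = -3)
d(J, q) = -19/2 (d(J, q) = -9 - 3/6 = -9 - 3*⅙ = -9 - ½ = -19/2)
n(r) = -19/2
R = 441/2 (R = -9/2 + (-15)² = -9/2 + 225 = 441/2 ≈ 220.50)
E(S, N) = -15*S²/2 (E(S, N) = (-19/2 + 2)*(S*S) = -15*S²/2)
R + E(-3, u(-4, 4)) = 441/2 - 15/2*(-3)² = 441/2 - 15/2*9 = 441/2 - 135/2 = 153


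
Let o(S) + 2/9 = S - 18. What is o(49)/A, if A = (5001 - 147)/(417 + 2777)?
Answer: 442369/21843 ≈ 20.252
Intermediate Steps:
A = 2427/1597 (A = 4854/3194 = 4854*(1/3194) = 2427/1597 ≈ 1.5197)
o(S) = -164/9 + S (o(S) = -2/9 + (S - 18) = -2/9 + (-18 + S) = -164/9 + S)
o(49)/A = (-164/9 + 49)/(2427/1597) = (277/9)*(1597/2427) = 442369/21843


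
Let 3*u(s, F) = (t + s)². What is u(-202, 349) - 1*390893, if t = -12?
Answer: -1126883/3 ≈ -3.7563e+5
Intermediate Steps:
u(s, F) = (-12 + s)²/3
u(-202, 349) - 1*390893 = (-12 - 202)²/3 - 1*390893 = (⅓)*(-214)² - 390893 = (⅓)*45796 - 390893 = 45796/3 - 390893 = -1126883/3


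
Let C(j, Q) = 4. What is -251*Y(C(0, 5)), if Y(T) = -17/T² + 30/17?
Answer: -47941/272 ≈ -176.25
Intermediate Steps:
Y(T) = 30/17 - 17/T² (Y(T) = -17/T² + 30*(1/17) = -17/T² + 30/17 = 30/17 - 17/T²)
-251*Y(C(0, 5)) = -251*(30/17 - 17/4²) = -251*(30/17 - 17*1/16) = -251*(30/17 - 17/16) = -251*191/272 = -47941/272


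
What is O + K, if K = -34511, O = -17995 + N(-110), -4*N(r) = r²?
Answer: -55531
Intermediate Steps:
N(r) = -r²/4
O = -21020 (O = -17995 - ¼*(-110)² = -17995 - ¼*12100 = -17995 - 3025 = -21020)
O + K = -21020 - 34511 = -55531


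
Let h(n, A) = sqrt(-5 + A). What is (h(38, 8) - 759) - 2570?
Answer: -3329 + sqrt(3) ≈ -3327.3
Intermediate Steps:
(h(38, 8) - 759) - 2570 = (sqrt(-5 + 8) - 759) - 2570 = (sqrt(3) - 759) - 2570 = (-759 + sqrt(3)) - 2570 = -3329 + sqrt(3)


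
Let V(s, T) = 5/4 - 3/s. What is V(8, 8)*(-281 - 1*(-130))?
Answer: -1057/8 ≈ -132.13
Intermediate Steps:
V(s, T) = 5/4 - 3/s (V(s, T) = 5*(¼) - 3/s = 5/4 - 3/s)
V(8, 8)*(-281 - 1*(-130)) = (5/4 - 3/8)*(-281 - 1*(-130)) = (5/4 - 3*⅛)*(-281 + 130) = (5/4 - 3/8)*(-151) = (7/8)*(-151) = -1057/8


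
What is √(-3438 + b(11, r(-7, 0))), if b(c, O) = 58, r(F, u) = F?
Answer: 26*I*√5 ≈ 58.138*I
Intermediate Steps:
√(-3438 + b(11, r(-7, 0))) = √(-3438 + 58) = √(-3380) = 26*I*√5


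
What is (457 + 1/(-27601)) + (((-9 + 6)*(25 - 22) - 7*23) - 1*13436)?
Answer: -362925550/27601 ≈ -13149.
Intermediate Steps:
(457 + 1/(-27601)) + (((-9 + 6)*(25 - 22) - 7*23) - 1*13436) = (457 - 1/27601) + ((-3*3 - 161) - 13436) = 12613656/27601 + ((-9 - 161) - 13436) = 12613656/27601 + (-170 - 13436) = 12613656/27601 - 13606 = -362925550/27601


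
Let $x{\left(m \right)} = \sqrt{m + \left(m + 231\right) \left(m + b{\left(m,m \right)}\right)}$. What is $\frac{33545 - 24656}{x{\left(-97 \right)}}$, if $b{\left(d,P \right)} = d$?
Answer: $- \frac{8889 i \sqrt{26093}}{26093} \approx - 55.029 i$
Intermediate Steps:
$x{\left(m \right)} = \sqrt{m + 2 m \left(231 + m\right)}$ ($x{\left(m \right)} = \sqrt{m + \left(m + 231\right) \left(m + m\right)} = \sqrt{m + \left(231 + m\right) 2 m} = \sqrt{m + 2 m \left(231 + m\right)}$)
$\frac{33545 - 24656}{x{\left(-97 \right)}} = \frac{33545 - 24656}{\sqrt{- 97 \left(463 + 2 \left(-97\right)\right)}} = \frac{8889}{\sqrt{- 97 \left(463 - 194\right)}} = \frac{8889}{\sqrt{\left(-97\right) 269}} = \frac{8889}{\sqrt{-26093}} = \frac{8889}{i \sqrt{26093}} = 8889 \left(- \frac{i \sqrt{26093}}{26093}\right) = - \frac{8889 i \sqrt{26093}}{26093}$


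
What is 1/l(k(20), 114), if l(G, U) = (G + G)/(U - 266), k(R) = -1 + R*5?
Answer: -76/99 ≈ -0.76768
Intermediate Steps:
k(R) = -1 + 5*R
l(G, U) = 2*G/(-266 + U) (l(G, U) = (2*G)/(-266 + U) = 2*G/(-266 + U))
1/l(k(20), 114) = 1/(2*(-1 + 5*20)/(-266 + 114)) = 1/(2*(-1 + 100)/(-152)) = 1/(2*99*(-1/152)) = 1/(-99/76) = -76/99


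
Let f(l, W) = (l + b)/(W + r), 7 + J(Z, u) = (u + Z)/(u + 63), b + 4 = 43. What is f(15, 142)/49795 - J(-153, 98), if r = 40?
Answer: 33267417/4531345 ≈ 7.3416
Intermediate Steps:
b = 39 (b = -4 + 43 = 39)
J(Z, u) = -7 + (Z + u)/(63 + u) (J(Z, u) = -7 + (u + Z)/(u + 63) = -7 + (Z + u)/(63 + u))
f(l, W) = (39 + l)/(40 + W) (f(l, W) = (l + 39)/(W + 40) = (39 + l)/(40 + W))
f(15, 142)/49795 - J(-153, 98) = ((39 + 15)/(40 + 142))/49795 - (-441 - 153 - 6*98)/(63 + 98) = (54/182)*(1/49795) - (-441 - 153 - 588)/161 = ((1/182)*54)*(1/49795) - (-1182)/161 = (27/91)*(1/49795) - 1*(-1182/161) = 27/4531345 + 1182/161 = 33267417/4531345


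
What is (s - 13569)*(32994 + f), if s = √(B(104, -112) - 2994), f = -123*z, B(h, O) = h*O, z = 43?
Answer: -375929145 + 27705*I*√14642 ≈ -3.7593e+8 + 3.3524e+6*I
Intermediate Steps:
B(h, O) = O*h
f = -5289 (f = -123*43 = -5289)
s = I*√14642 (s = √(-112*104 - 2994) = √(-11648 - 2994) = √(-14642) = I*√14642 ≈ 121.0*I)
(s - 13569)*(32994 + f) = (I*√14642 - 13569)*(32994 - 5289) = (-13569 + I*√14642)*27705 = -375929145 + 27705*I*√14642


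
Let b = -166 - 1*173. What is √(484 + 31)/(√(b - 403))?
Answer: -I*√382130/742 ≈ -0.83311*I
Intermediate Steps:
b = -339 (b = -166 - 173 = -339)
√(484 + 31)/(√(b - 403)) = √(484 + 31)/(√(-339 - 403)) = √515/(√(-742)) = √515/((I*√742)) = √515*(-I*√742/742) = -I*√382130/742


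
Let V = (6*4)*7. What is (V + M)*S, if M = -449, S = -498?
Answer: 139938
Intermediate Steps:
V = 168 (V = 24*7 = 168)
(V + M)*S = (168 - 449)*(-498) = -281*(-498) = 139938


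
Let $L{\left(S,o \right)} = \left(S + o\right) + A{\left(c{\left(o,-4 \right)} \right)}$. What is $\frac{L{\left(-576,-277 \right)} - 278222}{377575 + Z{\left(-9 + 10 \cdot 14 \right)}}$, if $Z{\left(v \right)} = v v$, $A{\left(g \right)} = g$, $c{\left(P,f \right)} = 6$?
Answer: $- \frac{279069}{394736} \approx -0.70698$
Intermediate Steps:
$L{\left(S,o \right)} = 6 + S + o$ ($L{\left(S,o \right)} = \left(S + o\right) + 6 = 6 + S + o$)
$Z{\left(v \right)} = v^{2}$
$\frac{L{\left(-576,-277 \right)} - 278222}{377575 + Z{\left(-9 + 10 \cdot 14 \right)}} = \frac{\left(6 - 576 - 277\right) - 278222}{377575 + \left(-9 + 10 \cdot 14\right)^{2}} = \frac{-847 - 278222}{377575 + \left(-9 + 140\right)^{2}} = - \frac{279069}{377575 + 131^{2}} = - \frac{279069}{377575 + 17161} = - \frac{279069}{394736}$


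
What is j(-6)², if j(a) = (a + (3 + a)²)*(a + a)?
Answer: 1296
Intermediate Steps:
j(a) = 2*a*(a + (3 + a)²) (j(a) = (a + (3 + a)²)*(2*a) = 2*a*(a + (3 + a)²))
j(-6)² = (2*(-6)*(-6 + (3 - 6)²))² = (2*(-6)*(-6 + (-3)²))² = (2*(-6)*(-6 + 9))² = (2*(-6)*3)² = (-36)² = 1296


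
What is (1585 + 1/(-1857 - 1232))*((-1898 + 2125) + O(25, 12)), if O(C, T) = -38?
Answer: 925356096/3089 ≈ 2.9957e+5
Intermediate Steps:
(1585 + 1/(-1857 - 1232))*((-1898 + 2125) + O(25, 12)) = (1585 + 1/(-1857 - 1232))*((-1898 + 2125) - 38) = (1585 + 1/(-3089))*(227 - 38) = (1585 - 1/3089)*189 = (4896064/3089)*189 = 925356096/3089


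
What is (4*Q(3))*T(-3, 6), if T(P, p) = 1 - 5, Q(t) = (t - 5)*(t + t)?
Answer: 192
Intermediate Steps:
Q(t) = 2*t*(-5 + t) (Q(t) = (-5 + t)*(2*t) = 2*t*(-5 + t))
T(P, p) = -4
(4*Q(3))*T(-3, 6) = (4*(2*3*(-5 + 3)))*(-4) = (4*(2*3*(-2)))*(-4) = (4*(-12))*(-4) = -48*(-4) = 192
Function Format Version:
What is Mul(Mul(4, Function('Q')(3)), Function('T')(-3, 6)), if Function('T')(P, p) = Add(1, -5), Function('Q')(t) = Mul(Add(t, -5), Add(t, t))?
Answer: 192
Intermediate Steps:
Function('Q')(t) = Mul(2, t, Add(-5, t)) (Function('Q')(t) = Mul(Add(-5, t), Mul(2, t)) = Mul(2, t, Add(-5, t)))
Function('T')(P, p) = -4
Mul(Mul(4, Function('Q')(3)), Function('T')(-3, 6)) = Mul(Mul(4, Mul(2, 3, Add(-5, 3))), -4) = Mul(Mul(4, Mul(2, 3, -2)), -4) = Mul(Mul(4, -12), -4) = Mul(-48, -4) = 192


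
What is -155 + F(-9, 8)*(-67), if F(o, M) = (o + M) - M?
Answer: 448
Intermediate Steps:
F(o, M) = o (F(o, M) = (M + o) - M = o)
-155 + F(-9, 8)*(-67) = -155 - 9*(-67) = -155 + 603 = 448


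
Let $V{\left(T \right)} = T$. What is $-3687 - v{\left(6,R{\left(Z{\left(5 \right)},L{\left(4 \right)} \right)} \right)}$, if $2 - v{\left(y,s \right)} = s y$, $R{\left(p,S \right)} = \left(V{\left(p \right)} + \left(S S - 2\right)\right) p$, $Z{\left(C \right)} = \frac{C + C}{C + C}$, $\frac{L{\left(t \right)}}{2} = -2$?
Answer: $-3599$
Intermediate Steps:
$L{\left(t \right)} = -4$ ($L{\left(t \right)} = 2 \left(-2\right) = -4$)
$Z{\left(C \right)} = 1$ ($Z{\left(C \right)} = \frac{2 C}{2 C} = 2 C \frac{1}{2 C} = 1$)
$R{\left(p,S \right)} = p \left(-2 + p + S^{2}\right)$ ($R{\left(p,S \right)} = \left(p + \left(S S - 2\right)\right) p = \left(p + \left(S^{2} - 2\right)\right) p = \left(p + \left(-2 + S^{2}\right)\right) p = \left(-2 + p + S^{2}\right) p = p \left(-2 + p + S^{2}\right)$)
$v{\left(y,s \right)} = 2 - s y$
$-3687 - v{\left(6,R{\left(Z{\left(5 \right)},L{\left(4 \right)} \right)} \right)} = -3687 - \left(2 - 1 \left(-2 + 1 + \left(-4\right)^{2}\right) 6\right) = -3687 - \left(2 - 1 \left(-2 + 1 + 16\right) 6\right) = -3687 - \left(2 - 1 \cdot 15 \cdot 6\right) = -3687 - \left(2 - 15 \cdot 6\right) = -3687 - \left(2 - 90\right) = -3687 - -88 = -3687 + 88 = -3599$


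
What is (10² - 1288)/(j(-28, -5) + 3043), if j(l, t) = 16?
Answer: -1188/3059 ≈ -0.38836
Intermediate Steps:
(10² - 1288)/(j(-28, -5) + 3043) = (10² - 1288)/(16 + 3043) = (100 - 1288)/3059 = -1188*1/3059 = -1188/3059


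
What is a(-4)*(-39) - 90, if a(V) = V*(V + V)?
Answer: -1338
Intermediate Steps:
a(V) = 2*V² (a(V) = V*(2*V) = 2*V²)
a(-4)*(-39) - 90 = (2*(-4)²)*(-39) - 90 = (2*16)*(-39) - 90 = 32*(-39) - 90 = -1248 - 90 = -1338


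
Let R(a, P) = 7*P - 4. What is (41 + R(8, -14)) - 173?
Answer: -234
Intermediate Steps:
R(a, P) = -4 + 7*P
(41 + R(8, -14)) - 173 = (41 + (-4 + 7*(-14))) - 173 = (41 + (-4 - 98)) - 173 = (41 - 102) - 173 = -61 - 173 = -234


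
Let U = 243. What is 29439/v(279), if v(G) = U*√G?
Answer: 3271*√31/2511 ≈ 7.2530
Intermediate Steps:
v(G) = 243*√G
29439/v(279) = 29439/((243*√279)) = 29439/((243*(3*√31))) = 29439/((729*√31)) = 29439*(√31/22599) = 3271*√31/2511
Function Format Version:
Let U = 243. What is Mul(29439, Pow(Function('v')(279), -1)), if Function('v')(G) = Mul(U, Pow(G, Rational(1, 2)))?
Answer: Mul(Rational(3271, 2511), Pow(31, Rational(1, 2))) ≈ 7.2530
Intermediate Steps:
Function('v')(G) = Mul(243, Pow(G, Rational(1, 2)))
Mul(29439, Pow(Function('v')(279), -1)) = Mul(29439, Pow(Mul(243, Pow(279, Rational(1, 2))), -1)) = Mul(29439, Pow(Mul(243, Mul(3, Pow(31, Rational(1, 2)))), -1)) = Mul(29439, Pow(Mul(729, Pow(31, Rational(1, 2))), -1)) = Mul(29439, Mul(Rational(1, 22599), Pow(31, Rational(1, 2)))) = Mul(Rational(3271, 2511), Pow(31, Rational(1, 2)))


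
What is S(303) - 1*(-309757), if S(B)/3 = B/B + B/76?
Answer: 23542669/76 ≈ 3.0977e+5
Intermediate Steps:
S(B) = 3 + 3*B/76 (S(B) = 3*(B/B + B/76) = 3*(1 + B*(1/76)) = 3*(1 + B/76) = 3 + 3*B/76)
S(303) - 1*(-309757) = (3 + (3/76)*303) - 1*(-309757) = (3 + 909/76) + 309757 = 1137/76 + 309757 = 23542669/76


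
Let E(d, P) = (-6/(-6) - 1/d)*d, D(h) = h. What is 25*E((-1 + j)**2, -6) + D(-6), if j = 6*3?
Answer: 7194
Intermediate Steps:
j = 18
E(d, P) = d*(1 - 1/d) (E(d, P) = (-6*(-1/6) - 1/d)*d = (1 - 1/d)*d = d*(1 - 1/d))
25*E((-1 + j)**2, -6) + D(-6) = 25*(-1 + (-1 + 18)**2) - 6 = 25*(-1 + 17**2) - 6 = 25*(-1 + 289) - 6 = 25*288 - 6 = 7200 - 6 = 7194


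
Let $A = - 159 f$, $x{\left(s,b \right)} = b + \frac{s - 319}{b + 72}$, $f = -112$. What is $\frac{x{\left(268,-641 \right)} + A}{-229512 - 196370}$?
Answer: $- \frac{4884037}{121163429} \approx -0.040309$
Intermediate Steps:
$x{\left(s,b \right)} = b + \frac{-319 + s}{72 + b}$
$A = 17808$ ($A = \left(-159\right) \left(-112\right) = 17808$)
$\frac{x{\left(268,-641 \right)} + A}{-229512 - 196370} = \frac{\frac{-319 + 268 + \left(-641\right)^{2} + 72 \left(-641\right)}{72 - 641} + 17808}{-229512 - 196370} = \frac{\frac{-319 + 268 + 410881 - 46152}{-569} + 17808}{-425882} = \left(\left(- \frac{1}{569}\right) 364678 + 17808\right) \left(- \frac{1}{425882}\right) = \left(- \frac{364678}{569} + 17808\right) \left(- \frac{1}{425882}\right) = \frac{9768074}{569} \left(- \frac{1}{425882}\right) = - \frac{4884037}{121163429}$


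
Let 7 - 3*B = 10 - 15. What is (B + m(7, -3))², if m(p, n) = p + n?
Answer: 64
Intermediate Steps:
m(p, n) = n + p
B = 4 (B = 7/3 - (10 - 15)/3 = 7/3 - ⅓*(-5) = 7/3 + 5/3 = 4)
(B + m(7, -3))² = (4 + (-3 + 7))² = (4 + 4)² = 8² = 64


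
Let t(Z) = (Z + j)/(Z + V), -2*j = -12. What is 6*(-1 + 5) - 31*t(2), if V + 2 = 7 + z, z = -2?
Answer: -128/5 ≈ -25.600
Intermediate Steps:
j = 6 (j = -½*(-12) = 6)
V = 3 (V = -2 + (7 - 2) = -2 + 5 = 3)
t(Z) = (6 + Z)/(3 + Z) (t(Z) = (Z + 6)/(Z + 3) = (6 + Z)/(3 + Z))
6*(-1 + 5) - 31*t(2) = 6*(-1 + 5) - 31*(6 + 2)/(3 + 2) = 6*4 - 31*8/5 = 24 - 31*8/5 = 24 - 248/5 = -128/5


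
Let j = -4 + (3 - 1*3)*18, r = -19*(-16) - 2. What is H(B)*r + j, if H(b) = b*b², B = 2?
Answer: 2412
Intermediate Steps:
H(b) = b³
r = 302 (r = 304 - 2 = 302)
j = -4 (j = -4 + (3 - 3)*18 = -4 + 0*18 = -4 + 0 = -4)
H(B)*r + j = 2³*302 - 4 = 8*302 - 4 = 2416 - 4 = 2412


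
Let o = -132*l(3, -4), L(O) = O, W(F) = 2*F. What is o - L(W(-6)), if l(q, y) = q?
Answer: -384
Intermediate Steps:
o = -396 (o = -132*3 = -396)
o - L(W(-6)) = -396 - 2*(-6) = -396 - 1*(-12) = -396 + 12 = -384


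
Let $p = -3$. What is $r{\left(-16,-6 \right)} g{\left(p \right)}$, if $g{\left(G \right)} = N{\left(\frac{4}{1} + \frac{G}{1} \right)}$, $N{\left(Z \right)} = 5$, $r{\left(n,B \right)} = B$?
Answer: $-30$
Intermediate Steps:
$g{\left(G \right)} = 5$
$r{\left(-16,-6 \right)} g{\left(p \right)} = \left(-6\right) 5 = -30$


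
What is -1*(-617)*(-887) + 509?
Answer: -546770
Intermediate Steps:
-1*(-617)*(-887) + 509 = 617*(-887) + 509 = -547279 + 509 = -546770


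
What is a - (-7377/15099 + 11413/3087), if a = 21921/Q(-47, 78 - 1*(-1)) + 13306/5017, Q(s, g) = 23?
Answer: 243958745850887/256116440223 ≈ 952.53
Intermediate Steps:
a = 110283695/115391 (a = 21921/23 + 13306/5017 = 110283695/115391 ≈ 955.74)
a - (-7377/15099 + 11413/3087) = 110283695/115391 - (-7377/15099 + 11413/3087) = 110283695/115391 - (-7377*1/15099 + 11413*(1/3087)) = 110283695/115391 - (-2459/5033 + 11413/3087) = 110283695/115391 - 1*7121528/2219553 = 110283695/115391 - 7121528/2219553 = 243958745850887/256116440223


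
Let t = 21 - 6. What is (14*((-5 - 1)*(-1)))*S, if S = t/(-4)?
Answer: -315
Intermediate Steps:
t = 15
S = -15/4 (S = 15/(-4) = 15*(-1/4) = -15/4 ≈ -3.7500)
(14*((-5 - 1)*(-1)))*S = (14*((-5 - 1)*(-1)))*(-15/4) = (14*(-6*(-1)))*(-15/4) = (14*6)*(-15/4) = 84*(-15/4) = -315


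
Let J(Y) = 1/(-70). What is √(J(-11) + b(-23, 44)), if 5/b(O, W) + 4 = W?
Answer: √2170/140 ≈ 0.33274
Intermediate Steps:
b(O, W) = 5/(-4 + W)
J(Y) = -1/70
√(J(-11) + b(-23, 44)) = √(-1/70 + 5/(-4 + 44)) = √(-1/70 + 5/40) = √(-1/70 + 5*(1/40)) = √(-1/70 + ⅛) = √(31/280) = √2170/140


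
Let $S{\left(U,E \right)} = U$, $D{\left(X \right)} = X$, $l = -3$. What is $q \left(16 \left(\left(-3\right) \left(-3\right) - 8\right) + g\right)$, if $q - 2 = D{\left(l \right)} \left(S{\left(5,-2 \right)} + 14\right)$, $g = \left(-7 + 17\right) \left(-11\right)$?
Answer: $5170$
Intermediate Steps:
$g = -110$ ($g = 10 \left(-11\right) = -110$)
$q = -55$ ($q = 2 - 3 \left(5 + 14\right) = 2 - 57 = -55$)
$q \left(16 \left(\left(-3\right) \left(-3\right) - 8\right) + g\right) = - 55 \left(16 \left(\left(-3\right) \left(-3\right) - 8\right) - 110\right) = - 55 \left(16 \left(9 - 8\right) - 110\right) = - 55 \left(16 \cdot 1 - 110\right) = - 55 \left(16 - 110\right) = \left(-55\right) \left(-94\right) = 5170$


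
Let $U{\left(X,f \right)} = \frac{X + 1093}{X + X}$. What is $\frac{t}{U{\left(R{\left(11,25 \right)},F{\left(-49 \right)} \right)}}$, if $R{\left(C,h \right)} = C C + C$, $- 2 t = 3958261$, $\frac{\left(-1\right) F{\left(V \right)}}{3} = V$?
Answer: $- \frac{522490452}{1225} \approx -4.2652 \cdot 10^{5}$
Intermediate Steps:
$F{\left(V \right)} = - 3 V$
$t = - \frac{3958261}{2}$ ($t = \left(- \frac{1}{2}\right) 3958261 = - \frac{3958261}{2} \approx -1.9791 \cdot 10^{6}$)
$R{\left(C,h \right)} = C + C^{2}$ ($R{\left(C,h \right)} = C^{2} + C = C + C^{2}$)
$U{\left(X,f \right)} = \frac{1093 + X}{2 X}$
$\frac{t}{U{\left(R{\left(11,25 \right)},F{\left(-49 \right)} \right)}} = - \frac{3958261}{2 \frac{1093 + 11 \left(1 + 11\right)}{2 \cdot 11 \left(1 + 11\right)}} = - \frac{3958261}{2 \frac{1093 + 11 \cdot 12}{2 \cdot 11 \cdot 12}} = - \frac{3958261}{2 \frac{1093 + 132}{2 \cdot 132}} = - \frac{3958261}{2 \cdot \frac{1}{2} \cdot \frac{1}{132} \cdot 1225} = - \frac{3958261}{2 \cdot \frac{1225}{264}} = \left(- \frac{3958261}{2}\right) \frac{264}{1225} = - \frac{522490452}{1225}$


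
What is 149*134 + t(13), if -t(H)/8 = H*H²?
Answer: 2390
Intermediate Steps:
t(H) = -8*H³ (t(H) = -8*H*H² = -8*H³)
149*134 + t(13) = 149*134 - 8*13³ = 19966 - 8*2197 = 19966 - 17576 = 2390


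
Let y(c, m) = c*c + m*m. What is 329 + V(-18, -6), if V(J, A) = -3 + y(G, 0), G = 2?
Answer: 330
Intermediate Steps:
y(c, m) = c**2 + m**2
V(J, A) = 1 (V(J, A) = -3 + (2**2 + 0**2) = -3 + (4 + 0) = -3 + 4 = 1)
329 + V(-18, -6) = 329 + 1 = 330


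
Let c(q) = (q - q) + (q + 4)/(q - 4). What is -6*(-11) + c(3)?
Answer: 59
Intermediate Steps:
c(q) = (4 + q)/(-4 + q) (c(q) = 0 + (4 + q)/(-4 + q) = (4 + q)/(-4 + q))
-6*(-11) + c(3) = -6*(-11) + (4 + 3)/(-4 + 3) = 66 + 7/(-1) = 66 - 1*7 = 66 - 7 = 59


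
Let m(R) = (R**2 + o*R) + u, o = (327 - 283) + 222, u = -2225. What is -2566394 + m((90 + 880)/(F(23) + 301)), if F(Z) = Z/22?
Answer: -4535273177603/1766241 ≈ -2.5678e+6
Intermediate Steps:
F(Z) = Z/22 (F(Z) = Z*(1/22) = Z/22)
o = 266 (o = 44 + 222 = 266)
m(R) = -2225 + R**2 + 266*R (m(R) = (R**2 + 266*R) - 2225 = -2225 + R**2 + 266*R)
-2566394 + m((90 + 880)/(F(23) + 301)) = -2566394 + (-2225 + ((90 + 880)/((1/22)*23 + 301))**2 + 266*((90 + 880)/((1/22)*23 + 301))) = -2566394 + (-2225 + (970/(23/22 + 301))**2 + 266*(970/(23/22 + 301))) = -2566394 + (-2225 + (970/(6645/22))**2 + 266*(970/(6645/22))) = -2566394 + (-2225 + (970*(22/6645))**2 + 266*(970*(22/6645))) = -2566394 + (-2225 + (4268/1329)**2 + 266*(4268/1329)) = -2566394 + (-2225 + 18215824/1766241 + 1135288/1329) = -2566394 - 2402872649/1766241 = -4535273177603/1766241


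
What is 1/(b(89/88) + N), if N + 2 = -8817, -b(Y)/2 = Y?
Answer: -44/388125 ≈ -0.00011337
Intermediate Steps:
b(Y) = -2*Y
N = -8819 (N = -2 - 8817 = -8819)
1/(b(89/88) + N) = 1/(-178/88 - 8819) = 1/(-2*89/88 - 8819) = 1/(-89/44 - 8819) = 1/(-388125/44) = -44/388125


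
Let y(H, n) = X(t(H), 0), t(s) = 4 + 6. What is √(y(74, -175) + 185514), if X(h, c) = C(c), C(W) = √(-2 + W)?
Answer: √(185514 + I*√2) ≈ 430.71 + 0.002*I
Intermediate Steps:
t(s) = 10
X(h, c) = √(-2 + c)
y(H, n) = I*√2 (y(H, n) = √(-2 + 0) = √(-2) = I*√2)
√(y(74, -175) + 185514) = √(I*√2 + 185514) = √(185514 + I*√2)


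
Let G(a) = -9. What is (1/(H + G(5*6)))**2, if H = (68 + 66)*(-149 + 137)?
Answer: 1/2614689 ≈ 3.8245e-7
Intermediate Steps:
H = -1608 (H = 134*(-12) = -1608)
(1/(H + G(5*6)))**2 = (1/(-1608 - 9))**2 = (1/(-1617))**2 = (-1/1617)**2 = 1/2614689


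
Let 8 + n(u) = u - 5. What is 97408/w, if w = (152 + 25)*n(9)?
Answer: -24352/177 ≈ -137.58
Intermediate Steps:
n(u) = -13 + u (n(u) = -8 + (u - 5) = -8 + (-5 + u) = -13 + u)
w = -708 (w = (152 + 25)*(-13 + 9) = 177*(-4) = -708)
97408/w = 97408/(-708) = 97408*(-1/708) = -24352/177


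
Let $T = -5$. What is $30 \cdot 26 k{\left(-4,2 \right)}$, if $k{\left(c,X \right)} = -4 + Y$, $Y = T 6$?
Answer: $-26520$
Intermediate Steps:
$Y = -30$ ($Y = \left(-5\right) 6 = -30$)
$k{\left(c,X \right)} = -34$ ($k{\left(c,X \right)} = -4 - 30 = -34$)
$30 \cdot 26 k{\left(-4,2 \right)} = 30 \cdot 26 \left(-34\right) = 780 \left(-34\right) = -26520$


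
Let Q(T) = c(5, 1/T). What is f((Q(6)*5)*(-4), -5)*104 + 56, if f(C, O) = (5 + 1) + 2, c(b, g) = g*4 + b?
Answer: 888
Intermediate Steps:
c(b, g) = b + 4*g (c(b, g) = 4*g + b = b + 4*g)
Q(T) = 5 + 4/T
f(C, O) = 8 (f(C, O) = 6 + 2 = 8)
f((Q(6)*5)*(-4), -5)*104 + 56 = 8*104 + 56 = 832 + 56 = 888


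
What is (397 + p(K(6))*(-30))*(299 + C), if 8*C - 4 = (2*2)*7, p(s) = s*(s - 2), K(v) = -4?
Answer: -97869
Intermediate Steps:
p(s) = s*(-2 + s)
C = 4 (C = 1/2 + ((2*2)*7)/8 = 1/2 + (4*7)/8 = 1/2 + (1/8)*28 = 1/2 + 7/2 = 4)
(397 + p(K(6))*(-30))*(299 + C) = (397 - 4*(-2 - 4)*(-30))*(299 + 4) = (397 - 4*(-6)*(-30))*303 = (397 + 24*(-30))*303 = (397 - 720)*303 = -323*303 = -97869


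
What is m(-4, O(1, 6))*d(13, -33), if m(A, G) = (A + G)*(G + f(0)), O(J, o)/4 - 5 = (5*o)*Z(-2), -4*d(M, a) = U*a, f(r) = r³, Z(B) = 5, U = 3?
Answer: 9452520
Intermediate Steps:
d(M, a) = -3*a/4
O(J, o) = 20 + 100*o (O(J, o) = 20 + 4*((5*o)*5) = 20 + 4*(25*o) = 20 + 100*o)
m(A, G) = G*(A + G) (m(A, G) = (A + G)*(G + 0³) = (A + G)*(G + 0) = (A + G)*G = G*(A + G))
m(-4, O(1, 6))*d(13, -33) = ((20 + 100*6)*(-4 + (20 + 100*6)))*(-¾*(-33)) = ((20 + 600)*(-4 + (20 + 600)))*(99/4) = (620*(-4 + 620))*(99/4) = (620*616)*(99/4) = 381920*(99/4) = 9452520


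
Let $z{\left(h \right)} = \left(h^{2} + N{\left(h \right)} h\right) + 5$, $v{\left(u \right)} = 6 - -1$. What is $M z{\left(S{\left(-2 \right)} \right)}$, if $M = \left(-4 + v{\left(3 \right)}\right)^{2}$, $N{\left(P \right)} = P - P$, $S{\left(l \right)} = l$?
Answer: $81$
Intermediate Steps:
$N{\left(P \right)} = 0$
$v{\left(u \right)} = 7$ ($v{\left(u \right)} = 6 + \left(-4 + 5\right) = 6 + 1 = 7$)
$z{\left(h \right)} = 5 + h^{2}$ ($z{\left(h \right)} = \left(h^{2} + 0 h\right) + 5 = \left(h^{2} + 0\right) + 5 = h^{2} + 5 = 5 + h^{2}$)
$M = 9$ ($M = \left(-4 + 7\right)^{2} = 3^{2} = 9$)
$M z{\left(S{\left(-2 \right)} \right)} = 9 \left(5 + \left(-2\right)^{2}\right) = 9 \left(5 + 4\right) = 9 \cdot 9 = 81$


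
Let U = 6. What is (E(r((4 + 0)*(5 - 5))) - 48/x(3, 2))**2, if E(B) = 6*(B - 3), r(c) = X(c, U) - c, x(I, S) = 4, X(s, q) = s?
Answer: 900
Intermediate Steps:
r(c) = 0 (r(c) = c - c = 0)
E(B) = -18 + 6*B (E(B) = 6*(-3 + B) = -18 + 6*B)
(E(r((4 + 0)*(5 - 5))) - 48/x(3, 2))**2 = ((-18 + 6*0) - 48/4)**2 = ((-18 + 0) - 48*1/4)**2 = (-18 - 12)**2 = (-30)**2 = 900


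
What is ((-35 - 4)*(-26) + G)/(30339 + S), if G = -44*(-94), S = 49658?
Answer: 5150/79997 ≈ 0.064377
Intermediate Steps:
G = 4136
((-35 - 4)*(-26) + G)/(30339 + S) = ((-35 - 4)*(-26) + 4136)/(30339 + 49658) = (-39*(-26) + 4136)/79997 = (1014 + 4136)*(1/79997) = 5150*(1/79997) = 5150/79997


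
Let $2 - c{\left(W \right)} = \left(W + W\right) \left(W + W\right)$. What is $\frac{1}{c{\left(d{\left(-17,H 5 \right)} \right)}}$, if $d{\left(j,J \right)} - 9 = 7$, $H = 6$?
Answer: $- \frac{1}{1022} \approx -0.00097847$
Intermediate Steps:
$d{\left(j,J \right)} = 16$ ($d{\left(j,J \right)} = 9 + 7 = 16$)
$c{\left(W \right)} = 2 - 4 W^{2}$ ($c{\left(W \right)} = 2 - \left(W + W\right) \left(W + W\right) = 2 - 2 W 2 W = 2 - 4 W^{2}$)
$\frac{1}{c{\left(d{\left(-17,H 5 \right)} \right)}} = \frac{1}{2 - 4 \cdot 16^{2}} = \frac{1}{2 - 1024} = \frac{1}{-1022} = - \frac{1}{1022}$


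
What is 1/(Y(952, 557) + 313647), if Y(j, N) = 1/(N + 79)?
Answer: 636/199479493 ≈ 3.1883e-6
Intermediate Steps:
Y(j, N) = 1/(79 + N)
1/(Y(952, 557) + 313647) = 1/(1/(79 + 557) + 313647) = 1/(1/636 + 313647) = 1/(199479493/636) = 636/199479493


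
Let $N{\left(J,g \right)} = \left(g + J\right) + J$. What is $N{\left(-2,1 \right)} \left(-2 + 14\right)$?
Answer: $-36$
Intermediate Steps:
$N{\left(J,g \right)} = g + 2 J$ ($N{\left(J,g \right)} = \left(J + g\right) + J = g + 2 J$)
$N{\left(-2,1 \right)} \left(-2 + 14\right) = \left(1 + 2 \left(-2\right)\right) \left(-2 + 14\right) = \left(1 - 4\right) 12 = \left(-3\right) 12 = -36$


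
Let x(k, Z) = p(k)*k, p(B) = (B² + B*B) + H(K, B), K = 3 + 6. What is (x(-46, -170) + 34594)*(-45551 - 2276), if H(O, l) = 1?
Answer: 7658250548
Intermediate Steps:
K = 9
p(B) = 1 + 2*B² (p(B) = (B² + B*B) + 1 = (B² + B²) + 1 = 2*B² + 1 = 1 + 2*B²)
x(k, Z) = k*(1 + 2*k²) (x(k, Z) = (1 + 2*k²)*k = k*(1 + 2*k²))
(x(-46, -170) + 34594)*(-45551 - 2276) = ((-46 + 2*(-46)³) + 34594)*(-45551 - 2276) = ((-46 + 2*(-97336)) + 34594)*(-47827) = ((-46 - 194672) + 34594)*(-47827) = (-194718 + 34594)*(-47827) = -160124*(-47827) = 7658250548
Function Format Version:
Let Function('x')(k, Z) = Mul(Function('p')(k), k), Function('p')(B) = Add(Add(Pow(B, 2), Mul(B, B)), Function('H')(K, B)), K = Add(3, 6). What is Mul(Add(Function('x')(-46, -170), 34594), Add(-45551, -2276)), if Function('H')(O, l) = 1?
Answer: 7658250548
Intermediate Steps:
K = 9
Function('p')(B) = Add(1, Mul(2, Pow(B, 2))) (Function('p')(B) = Add(Add(Pow(B, 2), Mul(B, B)), 1) = Add(Add(Pow(B, 2), Pow(B, 2)), 1) = Add(Mul(2, Pow(B, 2)), 1) = Add(1, Mul(2, Pow(B, 2))))
Function('x')(k, Z) = Mul(k, Add(1, Mul(2, Pow(k, 2)))) (Function('x')(k, Z) = Mul(Add(1, Mul(2, Pow(k, 2))), k) = Mul(k, Add(1, Mul(2, Pow(k, 2)))))
Mul(Add(Function('x')(-46, -170), 34594), Add(-45551, -2276)) = Mul(Add(Add(-46, Mul(2, Pow(-46, 3))), 34594), Add(-45551, -2276)) = Mul(Add(Add(-46, Mul(2, -97336)), 34594), -47827) = Mul(Add(Add(-46, -194672), 34594), -47827) = Mul(Add(-194718, 34594), -47827) = Mul(-160124, -47827) = 7658250548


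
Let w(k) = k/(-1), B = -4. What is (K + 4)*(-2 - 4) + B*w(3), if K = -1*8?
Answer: 36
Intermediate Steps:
K = -8
w(k) = -k (w(k) = k*(-1) = -k)
(K + 4)*(-2 - 4) + B*w(3) = (-8 + 4)*(-2 - 4) - (-4)*3 = -4*(-6) - 4*(-3) = 24 + 12 = 36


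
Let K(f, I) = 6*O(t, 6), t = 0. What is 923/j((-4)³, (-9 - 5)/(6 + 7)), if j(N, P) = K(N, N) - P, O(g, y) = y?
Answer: 11999/482 ≈ 24.894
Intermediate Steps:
K(f, I) = 36 (K(f, I) = 6*6 = 36)
j(N, P) = 36 - P
923/j((-4)³, (-9 - 5)/(6 + 7)) = 923/(36 - (-9 - 5)/(6 + 7)) = 923/(36 - (-14)/13) = 923/(36 - 1*(-14/13)) = 923/(36 + 14/13) = 923/(482/13) = 923*(13/482) = 11999/482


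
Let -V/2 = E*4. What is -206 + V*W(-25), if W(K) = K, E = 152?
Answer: 30194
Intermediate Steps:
V = -1216 (V = -304*4 = -2*608 = -1216)
-206 + V*W(-25) = -206 - 1216*(-25) = -206 + 30400 = 30194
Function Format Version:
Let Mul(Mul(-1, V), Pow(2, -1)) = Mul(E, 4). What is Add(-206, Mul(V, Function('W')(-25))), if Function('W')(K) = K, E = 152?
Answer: 30194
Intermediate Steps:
V = -1216 (V = Mul(-2, Mul(152, 4)) = Mul(-2, 608) = -1216)
Add(-206, Mul(V, Function('W')(-25))) = Add(-206, Mul(-1216, -25)) = Add(-206, 30400) = 30194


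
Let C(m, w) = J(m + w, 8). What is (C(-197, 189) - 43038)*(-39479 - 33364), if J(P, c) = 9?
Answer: 3134361447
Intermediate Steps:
C(m, w) = 9
(C(-197, 189) - 43038)*(-39479 - 33364) = (9 - 43038)*(-39479 - 33364) = -43029*(-72843) = 3134361447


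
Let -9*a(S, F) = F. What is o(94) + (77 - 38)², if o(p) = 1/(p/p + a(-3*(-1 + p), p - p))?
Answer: 1522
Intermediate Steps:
a(S, F) = -F/9
o(p) = 1 (o(p) = 1/(p/p - (p - p)/9) = 1/(1 - ⅑*0) = 1/(1 + 0) = 1/1 = 1)
o(94) + (77 - 38)² = 1 + (77 - 38)² = 1 + 39² = 1 + 1521 = 1522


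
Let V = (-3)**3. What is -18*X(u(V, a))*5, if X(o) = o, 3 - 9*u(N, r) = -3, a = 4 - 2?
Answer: -60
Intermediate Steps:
V = -27
a = 2
u(N, r) = 2/3 (u(N, r) = 1/3 - 1/9*(-3) = 1/3 + 1/3 = 2/3)
-18*X(u(V, a))*5 = -18*2/3*5 = -12*5 = -60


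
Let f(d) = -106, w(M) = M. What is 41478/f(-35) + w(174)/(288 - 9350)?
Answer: -93973020/240143 ≈ -391.32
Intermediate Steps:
41478/f(-35) + w(174)/(288 - 9350) = 41478/(-106) + 174/(288 - 9350) = 41478*(-1/106) + 174/(-9062) = -20739/53 + 174*(-1/9062) = -20739/53 - 87/4531 = -93973020/240143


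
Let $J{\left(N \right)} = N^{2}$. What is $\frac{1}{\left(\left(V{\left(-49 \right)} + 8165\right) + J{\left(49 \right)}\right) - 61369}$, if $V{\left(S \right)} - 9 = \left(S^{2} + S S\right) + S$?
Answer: $- \frac{1}{46041} \approx -2.172 \cdot 10^{-5}$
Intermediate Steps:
$V{\left(S \right)} = 9 + S + 2 S^{2}$ ($V{\left(S \right)} = 9 + \left(\left(S^{2} + S S\right) + S\right) = 9 + \left(\left(S^{2} + S^{2}\right) + S\right) = 9 + \left(2 S^{2} + S\right) = 9 + \left(S + 2 S^{2}\right) = 9 + S + 2 S^{2}$)
$\frac{1}{\left(\left(V{\left(-49 \right)} + 8165\right) + J{\left(49 \right)}\right) - 61369} = \frac{1}{\left(\left(\left(9 - 49 + 2 \left(-49\right)^{2}\right) + 8165\right) + 49^{2}\right) - 61369} = \frac{1}{\left(\left(\left(9 - 49 + 2 \cdot 2401\right) + 8165\right) + 2401\right) - 61369} = \frac{1}{\left(\left(\left(9 - 49 + 4802\right) + 8165\right) + 2401\right) - 61369} = \frac{1}{\left(\left(4762 + 8165\right) + 2401\right) - 61369} = \frac{1}{\left(12927 + 2401\right) - 61369} = \frac{1}{15328 - 61369} = \frac{1}{-46041} = - \frac{1}{46041}$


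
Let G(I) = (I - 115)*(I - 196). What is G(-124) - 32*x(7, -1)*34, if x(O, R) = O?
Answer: 68864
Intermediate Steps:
G(I) = (-196 + I)*(-115 + I) (G(I) = (-115 + I)*(-196 + I) = (-196 + I)*(-115 + I))
G(-124) - 32*x(7, -1)*34 = (22540 + (-124)² - 311*(-124)) - 32*7*34 = (22540 + 15376 + 38564) - 224*34 = 76480 - 1*7616 = 76480 - 7616 = 68864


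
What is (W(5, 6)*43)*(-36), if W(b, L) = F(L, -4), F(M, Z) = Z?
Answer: 6192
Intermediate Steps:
W(b, L) = -4
(W(5, 6)*43)*(-36) = -4*43*(-36) = -172*(-36) = 6192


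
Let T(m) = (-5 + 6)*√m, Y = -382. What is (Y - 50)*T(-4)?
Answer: -864*I ≈ -864.0*I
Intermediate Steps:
T(m) = √m (T(m) = 1*√m = √m)
(Y - 50)*T(-4) = (-382 - 50)*√(-4) = -864*I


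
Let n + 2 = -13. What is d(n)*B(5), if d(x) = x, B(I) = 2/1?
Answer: -30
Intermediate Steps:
n = -15 (n = -2 - 13 = -15)
B(I) = 2 (B(I) = 2*1 = 2)
d(n)*B(5) = -15*2 = -30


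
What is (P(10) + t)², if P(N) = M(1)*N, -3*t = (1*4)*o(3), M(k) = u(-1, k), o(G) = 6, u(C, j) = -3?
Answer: 1444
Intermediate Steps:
M(k) = -3
t = -8 (t = -1*4*6/3 = -4*6/3 = -⅓*24 = -8)
P(N) = -3*N
(P(10) + t)² = (-3*10 - 8)² = (-30 - 8)² = (-38)² = 1444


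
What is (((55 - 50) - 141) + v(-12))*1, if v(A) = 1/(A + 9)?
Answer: -409/3 ≈ -136.33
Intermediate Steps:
v(A) = 1/(9 + A)
(((55 - 50) - 141) + v(-12))*1 = (((55 - 50) - 141) + 1/(9 - 12))*1 = ((5 - 141) + 1/(-3))*1 = (-136 - ⅓)*1 = -409/3*1 = -409/3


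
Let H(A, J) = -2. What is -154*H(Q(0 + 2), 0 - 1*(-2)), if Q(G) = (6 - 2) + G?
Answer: 308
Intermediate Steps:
Q(G) = 4 + G
-154*H(Q(0 + 2), 0 - 1*(-2)) = -154*(-2) = 308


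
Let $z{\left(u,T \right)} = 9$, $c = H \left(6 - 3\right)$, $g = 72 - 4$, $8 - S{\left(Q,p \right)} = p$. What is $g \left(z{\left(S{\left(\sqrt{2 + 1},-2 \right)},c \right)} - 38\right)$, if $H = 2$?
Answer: $-1972$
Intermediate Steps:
$S{\left(Q,p \right)} = 8 - p$
$g = 68$
$c = 6$ ($c = 2 \left(6 - 3\right) = 2 \cdot 3 = 6$)
$g \left(z{\left(S{\left(\sqrt{2 + 1},-2 \right)},c \right)} - 38\right) = 68 \left(9 - 38\right) = 68 \left(-29\right) = -1972$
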